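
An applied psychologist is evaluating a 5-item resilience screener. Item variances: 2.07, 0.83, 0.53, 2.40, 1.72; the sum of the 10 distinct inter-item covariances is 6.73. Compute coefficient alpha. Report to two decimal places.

ΣVar(i) = 2.07 + 0.83 + 0.53 + 2.40 + 1.72 = 7.55
Sum of distinct covariances = 6.73
total variance = ΣVar(i) + 2·Σcov = 7.55 + 2 × 6.73 = 21.01
α = (5/4)·(1 − 7.55/21.01) = 0.80

α = 0.80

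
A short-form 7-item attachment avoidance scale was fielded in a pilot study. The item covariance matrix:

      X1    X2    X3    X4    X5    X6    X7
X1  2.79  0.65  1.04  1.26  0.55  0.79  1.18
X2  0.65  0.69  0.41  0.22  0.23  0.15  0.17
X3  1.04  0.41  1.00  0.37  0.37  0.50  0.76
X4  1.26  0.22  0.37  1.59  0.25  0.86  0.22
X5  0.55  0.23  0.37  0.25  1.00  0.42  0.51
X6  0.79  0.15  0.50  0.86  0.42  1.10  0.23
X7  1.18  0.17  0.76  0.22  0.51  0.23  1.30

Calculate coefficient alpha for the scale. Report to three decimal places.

ΣVar(i) = 2.79 + 0.69 + 1.00 + 1.59 + 1.00 + 1.10 + 1.30 = 9.47
Sum of off-diagonal covariances = 11.14
σ²_T = 9.47 + 2 × 11.14 = 31.75
α = (k/(k−1))·(1 − ΣVar(i)/σ²_T) = (7/6)·(1 − 9.47/31.75) = 0.819

α = 0.819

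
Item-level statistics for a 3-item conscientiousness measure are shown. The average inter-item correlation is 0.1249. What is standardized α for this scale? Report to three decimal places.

Standardized α = k·r̄ / (1 + (k−1)·r̄) = 3 × 0.1249 / (1 + 2 × 0.1249)
  = 0.3747 / 1.2498 = 0.300

α = 0.300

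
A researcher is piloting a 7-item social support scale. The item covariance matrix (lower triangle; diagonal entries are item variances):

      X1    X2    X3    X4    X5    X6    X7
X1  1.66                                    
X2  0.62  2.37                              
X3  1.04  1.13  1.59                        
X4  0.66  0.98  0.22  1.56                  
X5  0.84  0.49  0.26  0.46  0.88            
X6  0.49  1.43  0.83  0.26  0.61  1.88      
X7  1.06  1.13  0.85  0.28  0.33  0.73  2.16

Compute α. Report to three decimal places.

α = 0.827

ΣVar(i) = 1.66 + 2.37 + 1.59 + 1.56 + 0.88 + 1.88 + 2.16 = 12.10
Sum of off-diagonal covariances = 14.70
σ²_T = 12.10 + 2 × 14.70 = 41.50
α = (k/(k−1))·(1 − ΣVar(i)/σ²_T) = (7/6)·(1 − 12.10/41.50) = 0.827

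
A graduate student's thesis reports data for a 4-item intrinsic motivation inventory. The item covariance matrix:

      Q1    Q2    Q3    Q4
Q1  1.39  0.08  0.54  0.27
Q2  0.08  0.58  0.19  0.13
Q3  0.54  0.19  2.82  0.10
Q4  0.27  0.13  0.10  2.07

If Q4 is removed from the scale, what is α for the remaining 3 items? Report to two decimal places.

Remaining items: Q1, Q2, Q3 (k = 3).
Σσ²ᵢ = 1.39 + 0.58 + 2.82 = 4.79
σ²_total = 4.79 + 2 × 0.81 = 6.41
α (item deleted) = (3/2)·(1 − 4.79/6.41) = 0.38

α = 0.38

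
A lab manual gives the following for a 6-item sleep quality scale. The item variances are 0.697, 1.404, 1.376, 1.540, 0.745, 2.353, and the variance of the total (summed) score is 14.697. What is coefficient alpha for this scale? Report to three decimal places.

Σσᵢ² = 0.697 + 1.404 + 1.376 + 1.540 + 0.745 + 2.353 = 8.115
α = (k/(k−1))·(1 − Σσᵢ²/total variance) = (6/5)·(1 − 8.115/14.697) = 0.537

α = 0.537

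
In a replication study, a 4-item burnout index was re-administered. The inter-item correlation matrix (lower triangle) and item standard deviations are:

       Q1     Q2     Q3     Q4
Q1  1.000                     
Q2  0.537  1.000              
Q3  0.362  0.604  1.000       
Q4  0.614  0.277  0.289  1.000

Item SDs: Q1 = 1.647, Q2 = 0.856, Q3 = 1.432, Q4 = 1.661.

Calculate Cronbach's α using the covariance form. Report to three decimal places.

α = 0.738

Σσ²ᵢ = 1.647² + 0.856² + 1.432² + 1.661² = 8.2549
Covariances σ_ij = r_ij · s_i · s_j:
  σ(Q1,Q2) = 0.537 × 1.647 × 0.856 = 0.7571
  σ(Q1,Q3) = 0.362 × 1.647 × 1.432 = 0.8538
  σ(Q1,Q4) = 0.614 × 1.647 × 1.661 = 1.6797
  σ(Q2,Q3) = 0.604 × 0.856 × 1.432 = 0.7404
  σ(Q2,Q4) = 0.277 × 0.856 × 1.661 = 0.3938
  σ(Q3,Q4) = 0.289 × 1.432 × 1.661 = 0.6874
σ²_T = Σσ²ᵢ + 2·Σσ_ij = 8.2549 + 2 × 5.1122 = 18.4793
α = (4/3)·(1 − 8.2549/18.4793) = 0.738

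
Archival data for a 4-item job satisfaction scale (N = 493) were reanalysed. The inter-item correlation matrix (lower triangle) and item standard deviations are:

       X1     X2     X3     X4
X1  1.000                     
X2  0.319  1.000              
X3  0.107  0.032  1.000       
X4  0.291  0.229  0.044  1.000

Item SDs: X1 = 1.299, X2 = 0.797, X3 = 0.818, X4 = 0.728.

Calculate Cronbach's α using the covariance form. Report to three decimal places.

Σσ²ᵢ = 1.299² + 0.797² + 0.818² + 0.728² = 3.5217
Covariances σ_ij = r_ij · s_i · s_j:
  σ(X1,X2) = 0.319 × 1.299 × 0.797 = 0.3303
  σ(X1,X3) = 0.107 × 1.299 × 0.818 = 0.1137
  σ(X1,X4) = 0.291 × 1.299 × 0.728 = 0.2752
  σ(X2,X3) = 0.032 × 0.797 × 0.818 = 0.0209
  σ(X2,X4) = 0.229 × 0.797 × 0.728 = 0.1329
  σ(X3,X4) = 0.044 × 0.818 × 0.728 = 0.0262
σ²_T = Σσ²ᵢ + 2·Σσ_ij = 3.5217 + 2 × 0.8992 = 5.3201
α = (4/3)·(1 − 3.5217/5.3201) = 0.451

Cronbach's α = 0.451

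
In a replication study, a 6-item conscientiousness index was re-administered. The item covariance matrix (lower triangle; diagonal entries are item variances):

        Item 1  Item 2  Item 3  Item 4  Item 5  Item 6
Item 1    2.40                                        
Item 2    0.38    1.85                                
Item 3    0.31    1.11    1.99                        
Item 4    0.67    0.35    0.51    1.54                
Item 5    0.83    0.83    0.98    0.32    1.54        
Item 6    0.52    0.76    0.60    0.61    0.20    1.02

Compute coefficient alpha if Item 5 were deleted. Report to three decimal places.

α = 0.712

Remaining items: Item 1, Item 2, Item 3, Item 4, Item 6 (k = 5).
Σσ²ᵢ = 2.40 + 1.85 + 1.99 + 1.54 + 1.02 = 8.80
σ²_T = 8.80 + 2 × 5.82 = 20.44
α (item deleted) = (5/4)·(1 − 8.80/20.44) = 0.712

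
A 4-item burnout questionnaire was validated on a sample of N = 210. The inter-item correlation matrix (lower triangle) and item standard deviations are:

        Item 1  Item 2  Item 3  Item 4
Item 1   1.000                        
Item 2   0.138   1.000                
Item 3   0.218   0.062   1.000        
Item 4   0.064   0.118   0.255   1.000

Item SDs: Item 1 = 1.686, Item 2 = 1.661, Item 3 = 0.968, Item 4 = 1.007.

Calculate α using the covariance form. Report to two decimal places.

Σσ²ᵢ = 1.686² + 1.661² + 0.968² + 1.007² = 7.5526
Covariances σ_ij = r_ij · s_i · s_j:
  σ(Item 1,Item 2) = 0.138 × 1.686 × 1.661 = 0.3865
  σ(Item 1,Item 3) = 0.218 × 1.686 × 0.968 = 0.3558
  σ(Item 1,Item 4) = 0.064 × 1.686 × 1.007 = 0.1087
  σ(Item 2,Item 3) = 0.062 × 1.661 × 0.968 = 0.0997
  σ(Item 2,Item 4) = 0.118 × 1.661 × 1.007 = 0.1974
  σ(Item 3,Item 4) = 0.255 × 0.968 × 1.007 = 0.2486
σ²_T = Σσ²ᵢ + 2·Σσ_ij = 7.5526 + 2 × 1.3967 = 10.3460
α = (4/3)·(1 − 7.5526/10.3460) = 0.36

α = 0.36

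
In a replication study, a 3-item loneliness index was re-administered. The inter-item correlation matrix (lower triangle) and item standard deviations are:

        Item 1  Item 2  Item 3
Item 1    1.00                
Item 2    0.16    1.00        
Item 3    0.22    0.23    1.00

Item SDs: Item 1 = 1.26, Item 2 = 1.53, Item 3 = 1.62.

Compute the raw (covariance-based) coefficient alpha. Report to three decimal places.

Σσ²ᵢ = 1.26² + 1.53² + 1.62² = 6.5529
Covariances σ_ij = r_ij · s_i · s_j:
  σ(Item 1,Item 2) = 0.16 × 1.26 × 1.53 = 0.3084
  σ(Item 1,Item 3) = 0.22 × 1.26 × 1.62 = 0.4491
  σ(Item 2,Item 3) = 0.23 × 1.53 × 1.62 = 0.5701
σ²_T = Σσ²ᵢ + 2·Σσ_ij = 6.5529 + 2 × 1.3276 = 9.2081
α = (3/2)·(1 − 6.5529/9.2081) = 0.433

α = 0.433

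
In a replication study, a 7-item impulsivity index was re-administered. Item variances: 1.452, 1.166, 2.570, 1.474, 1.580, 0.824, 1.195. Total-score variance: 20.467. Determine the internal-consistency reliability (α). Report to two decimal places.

sum of item variances = 1.452 + 1.166 + 2.570 + 1.474 + 1.580 + 0.824 + 1.195 = 10.261
α = (k/(k−1))·(1 − sum of item variances/total variance) = (7/6)·(1 − 10.261/20.467) = 0.58

α = 0.58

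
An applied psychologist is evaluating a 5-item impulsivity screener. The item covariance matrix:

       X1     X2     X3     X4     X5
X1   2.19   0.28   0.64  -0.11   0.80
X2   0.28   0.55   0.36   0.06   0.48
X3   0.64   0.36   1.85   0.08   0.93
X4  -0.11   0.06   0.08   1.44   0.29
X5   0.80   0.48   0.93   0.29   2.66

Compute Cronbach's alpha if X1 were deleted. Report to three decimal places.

Cronbach's alpha = 0.538

Remaining items: X2, X3, X4, X5 (k = 4).
Σσ²ᵢ = 0.55 + 1.85 + 1.44 + 2.66 = 6.50
total variance = 6.50 + 2 × 2.20 = 10.90
α (item deleted) = (4/3)·(1 − 6.50/10.90) = 0.538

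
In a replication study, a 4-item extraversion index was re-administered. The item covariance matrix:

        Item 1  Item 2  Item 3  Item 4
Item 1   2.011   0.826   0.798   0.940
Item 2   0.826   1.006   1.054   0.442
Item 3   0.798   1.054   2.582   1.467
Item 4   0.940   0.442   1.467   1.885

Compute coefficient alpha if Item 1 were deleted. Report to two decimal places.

Remaining items: Item 2, Item 3, Item 4 (k = 3).
Σσᵢ² = 1.006 + 2.582 + 1.885 = 5.473
σ²_total = 5.473 + 2 × 2.963 = 11.399
α (item deleted) = (3/2)·(1 − 5.473/11.399) = 0.78

coefficient alpha = 0.78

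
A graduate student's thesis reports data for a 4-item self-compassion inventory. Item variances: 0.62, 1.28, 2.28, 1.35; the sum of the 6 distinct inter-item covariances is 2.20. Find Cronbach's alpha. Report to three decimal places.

sum of item variances = 0.62 + 1.28 + 2.28 + 1.35 = 5.53
Sum of distinct covariances = 2.20
Var(T) = sum of item variances + 2·Σcov = 5.53 + 2 × 2.20 = 9.93
α = (4/3)·(1 − 5.53/9.93) = 0.591

α = 0.591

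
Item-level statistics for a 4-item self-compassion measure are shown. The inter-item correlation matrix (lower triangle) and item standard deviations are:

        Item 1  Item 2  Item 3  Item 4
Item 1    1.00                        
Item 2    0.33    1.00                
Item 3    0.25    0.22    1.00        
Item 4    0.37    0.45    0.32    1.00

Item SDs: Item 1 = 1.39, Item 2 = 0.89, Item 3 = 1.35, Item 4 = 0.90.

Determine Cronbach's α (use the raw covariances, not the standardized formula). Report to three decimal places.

α = 0.624

Σσ²ᵢ = 1.39² + 0.89² + 1.35² + 0.90² = 5.3567
Covariances σ_ij = r_ij · s_i · s_j:
  σ(Item 1,Item 2) = 0.33 × 1.39 × 0.89 = 0.4082
  σ(Item 1,Item 3) = 0.25 × 1.39 × 1.35 = 0.4691
  σ(Item 1,Item 4) = 0.37 × 1.39 × 0.90 = 0.4629
  σ(Item 2,Item 3) = 0.22 × 0.89 × 1.35 = 0.2643
  σ(Item 2,Item 4) = 0.45 × 0.89 × 0.90 = 0.3605
  σ(Item 3,Item 4) = 0.32 × 1.35 × 0.90 = 0.3888
σ²_T = Σσ²ᵢ + 2·Σσ_ij = 5.3567 + 2 × 2.3538 = 10.0643
α = (4/3)·(1 − 5.3567/10.0643) = 0.624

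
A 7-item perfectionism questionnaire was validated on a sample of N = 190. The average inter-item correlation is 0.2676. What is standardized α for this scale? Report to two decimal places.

Standardized α = k·r̄ / (1 + (k−1)·r̄) = 7 × 0.2676 / (1 + 6 × 0.2676)
  = 1.8732 / 2.6056 = 0.72

standardized α = 0.72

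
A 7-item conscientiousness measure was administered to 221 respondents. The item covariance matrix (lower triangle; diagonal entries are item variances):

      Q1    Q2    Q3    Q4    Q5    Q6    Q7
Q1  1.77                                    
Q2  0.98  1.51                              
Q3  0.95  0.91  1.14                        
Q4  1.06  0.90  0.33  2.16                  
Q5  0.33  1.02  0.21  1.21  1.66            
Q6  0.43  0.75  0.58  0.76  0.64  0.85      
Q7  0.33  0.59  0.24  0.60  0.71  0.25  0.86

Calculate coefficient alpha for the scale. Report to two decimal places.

Σσᵢ² = 1.77 + 1.51 + 1.14 + 2.16 + 1.66 + 0.85 + 0.86 = 9.95
Sum of the distinct covariances = 13.78
σ²_total = 9.95 + 2 × 13.78 = 37.51
α = (k/(k−1))·(1 − Σσᵢ²/σ²_total) = (7/6)·(1 − 9.95/37.51) = 0.86

coefficient alpha = 0.86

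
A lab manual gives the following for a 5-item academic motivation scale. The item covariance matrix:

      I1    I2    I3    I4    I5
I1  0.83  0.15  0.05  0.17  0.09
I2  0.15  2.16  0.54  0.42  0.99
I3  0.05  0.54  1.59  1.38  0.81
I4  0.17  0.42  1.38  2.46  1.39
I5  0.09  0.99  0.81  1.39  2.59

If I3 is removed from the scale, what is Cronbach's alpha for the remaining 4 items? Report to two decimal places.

Remaining items: I1, I2, I4, I5 (k = 4).
sum of item variances = 0.83 + 2.16 + 2.46 + 2.59 = 8.04
Var(T) = 8.04 + 2 × 3.21 = 14.46
α (item deleted) = (4/3)·(1 − 8.04/14.46) = 0.59

α = 0.59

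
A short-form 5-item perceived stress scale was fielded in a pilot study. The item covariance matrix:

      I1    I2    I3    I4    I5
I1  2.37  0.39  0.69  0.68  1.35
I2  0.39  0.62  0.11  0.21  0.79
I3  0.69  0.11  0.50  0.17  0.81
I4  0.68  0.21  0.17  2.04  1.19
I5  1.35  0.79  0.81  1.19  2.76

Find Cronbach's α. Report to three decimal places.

α = 0.758

sum of item variances = 2.37 + 0.62 + 0.50 + 2.04 + 2.76 = 8.29
Σ_{i<j} σ_ij = 6.39
Var(T) = 8.29 + 2 × 6.39 = 21.07
α = (k/(k−1))·(1 − sum of item variances/Var(T)) = (5/4)·(1 − 8.29/21.07) = 0.758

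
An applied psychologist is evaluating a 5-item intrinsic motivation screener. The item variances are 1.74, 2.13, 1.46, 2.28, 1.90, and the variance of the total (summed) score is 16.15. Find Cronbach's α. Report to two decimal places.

α = 0.51

ΣVar(i) = 1.74 + 2.13 + 1.46 + 2.28 + 1.90 = 9.51
α = (k/(k−1))·(1 − ΣVar(i)/σ²_T) = (5/4)·(1 − 9.51/16.15) = 0.51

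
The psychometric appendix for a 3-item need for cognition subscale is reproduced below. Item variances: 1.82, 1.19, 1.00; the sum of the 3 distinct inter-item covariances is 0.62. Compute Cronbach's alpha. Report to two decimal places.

Cronbach's alpha = 0.35

sum of item variances = 1.82 + 1.19 + 1.00 = 4.01
Sum of distinct covariances = 0.62
total variance = sum of item variances + 2·Σcov = 4.01 + 2 × 0.62 = 5.25
α = (3/2)·(1 − 4.01/5.25) = 0.35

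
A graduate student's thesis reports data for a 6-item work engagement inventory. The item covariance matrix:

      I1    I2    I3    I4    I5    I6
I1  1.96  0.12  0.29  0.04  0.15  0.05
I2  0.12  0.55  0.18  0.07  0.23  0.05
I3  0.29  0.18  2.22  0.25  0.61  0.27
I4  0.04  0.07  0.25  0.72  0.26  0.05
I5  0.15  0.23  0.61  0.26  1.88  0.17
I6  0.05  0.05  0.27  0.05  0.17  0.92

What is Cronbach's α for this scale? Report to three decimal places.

ΣVar(i) = 1.96 + 0.55 + 2.22 + 0.72 + 1.88 + 0.92 = 8.25
Sum of off-diagonal covariances = 2.79
Var(T) = 8.25 + 2 × 2.79 = 13.83
α = (k/(k−1))·(1 − ΣVar(i)/Var(T)) = (6/5)·(1 − 8.25/13.83) = 0.484

α = 0.484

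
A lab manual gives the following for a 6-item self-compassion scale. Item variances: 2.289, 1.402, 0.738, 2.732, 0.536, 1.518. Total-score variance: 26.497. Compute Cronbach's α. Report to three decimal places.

α = 0.783

Σσᵢ² = 2.289 + 1.402 + 0.738 + 2.732 + 0.536 + 1.518 = 9.215
α = (k/(k−1))·(1 − Σσᵢ²/σ²_total) = (6/5)·(1 − 9.215/26.497) = 0.783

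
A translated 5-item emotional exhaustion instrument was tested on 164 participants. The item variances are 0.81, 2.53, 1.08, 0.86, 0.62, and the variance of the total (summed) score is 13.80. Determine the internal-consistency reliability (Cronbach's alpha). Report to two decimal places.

Σσᵢ² = 0.81 + 2.53 + 1.08 + 0.86 + 0.62 = 5.90
α = (k/(k−1))·(1 − Σσᵢ²/Var(T)) = (5/4)·(1 − 5.90/13.80) = 0.72

Cronbach's alpha = 0.72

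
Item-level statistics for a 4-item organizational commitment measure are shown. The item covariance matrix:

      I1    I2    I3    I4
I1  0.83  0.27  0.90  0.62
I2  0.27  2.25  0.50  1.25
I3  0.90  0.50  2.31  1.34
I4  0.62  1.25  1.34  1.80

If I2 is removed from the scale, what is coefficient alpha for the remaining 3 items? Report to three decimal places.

α = 0.805

Remaining items: I1, I3, I4 (k = 3).
sum of item variances = 0.83 + 2.31 + 1.80 = 4.94
σ²_total = 4.94 + 2 × 2.86 = 10.66
α (item deleted) = (3/2)·(1 − 4.94/10.66) = 0.805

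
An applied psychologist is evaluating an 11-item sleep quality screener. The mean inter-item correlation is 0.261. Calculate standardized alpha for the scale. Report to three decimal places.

Standardized α = k·r̄ / (1 + (k−1)·r̄) = 11 × 0.261 / (1 + 10 × 0.261)
  = 2.8710 / 3.6100 = 0.795

α = 0.795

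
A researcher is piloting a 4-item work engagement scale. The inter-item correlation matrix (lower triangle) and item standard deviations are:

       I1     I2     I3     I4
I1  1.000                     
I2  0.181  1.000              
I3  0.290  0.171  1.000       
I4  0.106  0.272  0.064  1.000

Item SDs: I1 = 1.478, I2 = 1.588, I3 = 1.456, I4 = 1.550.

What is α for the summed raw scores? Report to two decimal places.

α = 0.47

Σσ²ᵢ = 1.478² + 1.588² + 1.456² + 1.550² = 9.2287
Covariances σ_ij = r_ij · s_i · s_j:
  σ(I1,I2) = 0.181 × 1.478 × 1.588 = 0.4248
  σ(I1,I3) = 0.290 × 1.478 × 1.456 = 0.6241
  σ(I1,I4) = 0.106 × 1.478 × 1.550 = 0.2428
  σ(I2,I3) = 0.171 × 1.588 × 1.456 = 0.3954
  σ(I2,I4) = 0.272 × 1.588 × 1.550 = 0.6695
  σ(I3,I4) = 0.064 × 1.456 × 1.550 = 0.1444
σ²_T = Σσ²ᵢ + 2·Σσ_ij = 9.2287 + 2 × 2.5010 = 14.2307
α = (4/3)·(1 − 9.2287/14.2307) = 0.47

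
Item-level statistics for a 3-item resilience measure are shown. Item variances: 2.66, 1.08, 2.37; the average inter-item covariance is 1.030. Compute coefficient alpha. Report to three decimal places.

Σσ²ᵢ = 2.66 + 1.08 + 2.37 = 6.11
Sum of the 3 distinct covariances = 3 × 1.030 = 3.090
σ²_total = Σσ²ᵢ + 2·Σcov = 6.11 + 2 × 3.090 = 12.290
α = (3/2)·(1 − 6.11/12.290) = 0.754

coefficient alpha = 0.754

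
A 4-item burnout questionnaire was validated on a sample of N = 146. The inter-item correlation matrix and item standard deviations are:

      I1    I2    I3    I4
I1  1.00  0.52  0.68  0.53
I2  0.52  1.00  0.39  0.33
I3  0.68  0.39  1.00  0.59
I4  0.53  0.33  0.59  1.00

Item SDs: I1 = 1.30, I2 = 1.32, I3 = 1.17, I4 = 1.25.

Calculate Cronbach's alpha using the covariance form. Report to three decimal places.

α = 0.802

Σσ²ᵢ = 1.30² + 1.32² + 1.17² + 1.25² = 6.3638
Covariances σ_ij = r_ij · s_i · s_j:
  σ(I1,I2) = 0.52 × 1.30 × 1.32 = 0.8923
  σ(I1,I3) = 0.68 × 1.30 × 1.17 = 1.0343
  σ(I1,I4) = 0.53 × 1.30 × 1.25 = 0.8613
  σ(I2,I3) = 0.39 × 1.32 × 1.17 = 0.6023
  σ(I2,I4) = 0.33 × 1.32 × 1.25 = 0.5445
  σ(I3,I4) = 0.59 × 1.17 × 1.25 = 0.8629
σ²_T = Σσ²ᵢ + 2·Σσ_ij = 6.3638 + 2 × 4.7976 = 15.9590
α = (4/3)·(1 − 6.3638/15.9590) = 0.802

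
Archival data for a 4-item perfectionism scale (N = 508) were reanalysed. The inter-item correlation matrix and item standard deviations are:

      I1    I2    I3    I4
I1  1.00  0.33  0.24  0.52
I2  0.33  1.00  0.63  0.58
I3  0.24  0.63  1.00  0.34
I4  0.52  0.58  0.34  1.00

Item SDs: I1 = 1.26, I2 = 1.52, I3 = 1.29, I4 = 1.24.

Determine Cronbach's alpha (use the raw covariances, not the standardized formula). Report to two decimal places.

Σσ²ᵢ = 1.26² + 1.52² + 1.29² + 1.24² = 7.0997
Covariances σ_ij = r_ij · s_i · s_j:
  σ(I1,I2) = 0.33 × 1.26 × 1.52 = 0.6320
  σ(I1,I3) = 0.24 × 1.26 × 1.29 = 0.3901
  σ(I1,I4) = 0.52 × 1.26 × 1.24 = 0.8124
  σ(I2,I3) = 0.63 × 1.52 × 1.29 = 1.2353
  σ(I2,I4) = 0.58 × 1.52 × 1.24 = 1.0932
  σ(I3,I4) = 0.34 × 1.29 × 1.24 = 0.5439
σ²_T = Σσ²ᵢ + 2·Σσ_ij = 7.0997 + 2 × 4.7069 = 16.5135
α = (4/3)·(1 − 7.0997/16.5135) = 0.76

α = 0.76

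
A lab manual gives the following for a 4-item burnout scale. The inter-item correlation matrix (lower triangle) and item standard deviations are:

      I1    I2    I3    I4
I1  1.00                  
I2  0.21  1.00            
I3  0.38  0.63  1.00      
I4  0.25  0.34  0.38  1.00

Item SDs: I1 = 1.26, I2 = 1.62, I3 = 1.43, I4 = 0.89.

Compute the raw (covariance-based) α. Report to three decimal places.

Σσ²ᵢ = 1.26² + 1.62² + 1.43² + 0.89² = 7.0490
Covariances σ_ij = r_ij · s_i · s_j:
  σ(I1,I2) = 0.21 × 1.26 × 1.62 = 0.4287
  σ(I1,I3) = 0.38 × 1.26 × 1.43 = 0.6847
  σ(I1,I4) = 0.25 × 1.26 × 0.89 = 0.2803
  σ(I2,I3) = 0.63 × 1.62 × 1.43 = 1.4595
  σ(I2,I4) = 0.34 × 1.62 × 0.89 = 0.4902
  σ(I3,I4) = 0.38 × 1.43 × 0.89 = 0.4836
σ²_T = Σσ²ᵢ + 2·Σσ_ij = 7.0490 + 2 × 3.8270 = 14.7030
α = (4/3)·(1 − 7.0490/14.7030) = 0.694

α = 0.694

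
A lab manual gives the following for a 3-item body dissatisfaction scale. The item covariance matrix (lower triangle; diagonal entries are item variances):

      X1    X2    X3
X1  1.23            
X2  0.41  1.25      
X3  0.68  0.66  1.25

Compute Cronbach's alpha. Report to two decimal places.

Cronbach's alpha = 0.73

ΣVar(i) = 1.23 + 1.25 + 1.25 = 3.73
Sum of off-diagonal covariances = 1.75
σ²_T = 3.73 + 2 × 1.75 = 7.23
α = (k/(k−1))·(1 − ΣVar(i)/σ²_T) = (3/2)·(1 − 3.73/7.23) = 0.73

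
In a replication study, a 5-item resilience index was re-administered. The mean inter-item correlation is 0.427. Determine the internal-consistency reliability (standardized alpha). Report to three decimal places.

Standardized α = k·r̄ / (1 + (k−1)·r̄) = 5 × 0.427 / (1 + 4 × 0.427)
  = 2.1350 / 2.7080 = 0.788

standardized alpha = 0.788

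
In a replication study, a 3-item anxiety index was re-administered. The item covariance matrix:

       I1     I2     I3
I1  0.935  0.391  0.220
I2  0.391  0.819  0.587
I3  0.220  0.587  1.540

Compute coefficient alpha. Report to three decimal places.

α = 0.632

Σσᵢ² = 0.935 + 0.819 + 1.540 = 3.294
Sum of off-diagonal covariances = 1.198
σ²_T = 3.294 + 2 × 1.198 = 5.690
α = (k/(k−1))·(1 − Σσᵢ²/σ²_T) = (3/2)·(1 − 3.294/5.690) = 0.632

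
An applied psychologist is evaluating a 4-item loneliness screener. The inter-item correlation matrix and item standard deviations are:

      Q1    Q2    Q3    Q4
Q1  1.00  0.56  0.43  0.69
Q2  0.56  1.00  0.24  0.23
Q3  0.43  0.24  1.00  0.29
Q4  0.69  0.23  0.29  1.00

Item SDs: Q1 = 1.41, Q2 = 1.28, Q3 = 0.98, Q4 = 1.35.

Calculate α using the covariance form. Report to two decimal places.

α = 0.74

Σσ²ᵢ = 1.41² + 1.28² + 0.98² + 1.35² = 6.4094
Covariances σ_ij = r_ij · s_i · s_j:
  σ(Q1,Q2) = 0.56 × 1.41 × 1.28 = 1.0107
  σ(Q1,Q3) = 0.43 × 1.41 × 0.98 = 0.5942
  σ(Q1,Q4) = 0.69 × 1.41 × 1.35 = 1.3134
  σ(Q2,Q3) = 0.24 × 1.28 × 0.98 = 0.3011
  σ(Q2,Q4) = 0.23 × 1.28 × 1.35 = 0.3974
  σ(Q3,Q4) = 0.29 × 0.98 × 1.35 = 0.3837
σ²_T = Σσ²ᵢ + 2·Σσ_ij = 6.4094 + 2 × 4.0005 = 14.4104
α = (4/3)·(1 − 6.4094/14.4104) = 0.74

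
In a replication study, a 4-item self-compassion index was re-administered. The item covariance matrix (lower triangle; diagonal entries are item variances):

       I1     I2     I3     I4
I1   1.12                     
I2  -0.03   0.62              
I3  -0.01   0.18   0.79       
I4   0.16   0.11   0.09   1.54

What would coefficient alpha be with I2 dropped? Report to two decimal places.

α = 0.18

Remaining items: I1, I3, I4 (k = 3).
sum of item variances = 1.12 + 0.79 + 1.54 = 3.45
total variance = 3.45 + 2 × 0.24 = 3.93
α (item deleted) = (3/2)·(1 − 3.45/3.93) = 0.18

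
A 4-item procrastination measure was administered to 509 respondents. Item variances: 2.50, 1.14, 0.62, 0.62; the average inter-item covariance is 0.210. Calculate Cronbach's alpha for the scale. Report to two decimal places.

sum of item variances = 2.50 + 1.14 + 0.62 + 0.62 = 4.88
Sum of the 6 distinct covariances = 6 × 0.210 = 1.260
Var(T) = sum of item variances + 2·Σcov = 4.88 + 2 × 1.260 = 7.400
α = (4/3)·(1 − 4.88/7.400) = 0.45

Cronbach's alpha = 0.45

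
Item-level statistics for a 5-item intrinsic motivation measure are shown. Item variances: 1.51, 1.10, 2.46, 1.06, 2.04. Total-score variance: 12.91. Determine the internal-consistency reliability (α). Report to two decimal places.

ΣVar(i) = 1.51 + 1.10 + 2.46 + 1.06 + 2.04 = 8.17
α = (k/(k−1))·(1 − ΣVar(i)/σ²_T) = (5/4)·(1 − 8.17/12.91) = 0.46

α = 0.46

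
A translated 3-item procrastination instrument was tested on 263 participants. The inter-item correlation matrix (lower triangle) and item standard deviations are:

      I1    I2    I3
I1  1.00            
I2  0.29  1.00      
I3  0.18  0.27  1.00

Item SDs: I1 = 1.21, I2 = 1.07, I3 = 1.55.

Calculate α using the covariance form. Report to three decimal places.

α = 0.475

Σσ²ᵢ = 1.21² + 1.07² + 1.55² = 5.0115
Covariances σ_ij = r_ij · s_i · s_j:
  σ(I1,I2) = 0.29 × 1.21 × 1.07 = 0.3755
  σ(I1,I3) = 0.18 × 1.21 × 1.55 = 0.3376
  σ(I2,I3) = 0.27 × 1.07 × 1.55 = 0.4478
σ²_T = Σσ²ᵢ + 2·Σσ_ij = 5.0115 + 2 × 1.1609 = 7.3333
α = (3/2)·(1 − 5.0115/7.3333) = 0.475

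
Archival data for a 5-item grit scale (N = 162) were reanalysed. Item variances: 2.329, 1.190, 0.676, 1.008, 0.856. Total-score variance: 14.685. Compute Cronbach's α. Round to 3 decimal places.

ΣVar(i) = 2.329 + 1.190 + 0.676 + 1.008 + 0.856 = 6.059
α = (k/(k−1))·(1 − ΣVar(i)/Var(T)) = (5/4)·(1 − 6.059/14.685) = 0.734

α = 0.734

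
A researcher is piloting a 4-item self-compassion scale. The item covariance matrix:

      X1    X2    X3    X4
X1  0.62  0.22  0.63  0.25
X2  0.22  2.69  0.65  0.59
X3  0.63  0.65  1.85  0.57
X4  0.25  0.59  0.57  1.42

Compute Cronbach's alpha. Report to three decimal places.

Cronbach's alpha = 0.626

sum of item variances = 0.62 + 2.69 + 1.85 + 1.42 = 6.58
Sum of off-diagonal covariances = 2.91
Var(T) = 6.58 + 2 × 2.91 = 12.40
α = (k/(k−1))·(1 − sum of item variances/Var(T)) = (4/3)·(1 − 6.58/12.40) = 0.626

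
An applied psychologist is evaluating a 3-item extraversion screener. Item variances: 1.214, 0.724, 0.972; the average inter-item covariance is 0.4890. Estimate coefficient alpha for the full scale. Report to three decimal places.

Σσ²ᵢ = 1.214 + 0.724 + 0.972 = 2.910
Sum of the 3 distinct covariances = 3 × 0.4890 = 1.4670
Var(T) = Σσ²ᵢ + 2·Σcov = 2.910 + 2 × 1.4670 = 5.8440
α = (3/2)·(1 − 2.910/5.8440) = 0.753

coefficient alpha = 0.753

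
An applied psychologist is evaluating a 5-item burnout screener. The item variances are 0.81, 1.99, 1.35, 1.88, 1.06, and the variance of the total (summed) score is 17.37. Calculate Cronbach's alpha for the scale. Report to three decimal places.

α = 0.740

sum of item variances = 0.81 + 1.99 + 1.35 + 1.88 + 1.06 = 7.09
α = (k/(k−1))·(1 − sum of item variances/σ²_T) = (5/4)·(1 − 7.09/17.37) = 0.740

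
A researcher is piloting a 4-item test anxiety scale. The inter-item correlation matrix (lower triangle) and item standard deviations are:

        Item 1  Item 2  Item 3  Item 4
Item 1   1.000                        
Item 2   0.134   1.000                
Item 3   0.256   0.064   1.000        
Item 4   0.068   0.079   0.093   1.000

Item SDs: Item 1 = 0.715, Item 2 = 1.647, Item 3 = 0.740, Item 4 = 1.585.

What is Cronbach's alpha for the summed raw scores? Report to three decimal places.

Σσ²ᵢ = 0.715² + 1.647² + 0.740² + 1.585² = 6.2837
Covariances σ_ij = r_ij · s_i · s_j:
  σ(Item 1,Item 2) = 0.134 × 0.715 × 1.647 = 0.1578
  σ(Item 1,Item 3) = 0.256 × 0.715 × 0.740 = 0.1354
  σ(Item 1,Item 4) = 0.068 × 0.715 × 1.585 = 0.0771
  σ(Item 2,Item 3) = 0.064 × 1.647 × 0.740 = 0.0780
  σ(Item 2,Item 4) = 0.079 × 1.647 × 1.585 = 0.2062
  σ(Item 3,Item 4) = 0.093 × 0.740 × 1.585 = 0.1091
σ²_T = Σσ²ᵢ + 2·Σσ_ij = 6.2837 + 2 × 0.7636 = 7.8109
α = (4/3)·(1 − 6.2837/7.8109) = 0.261

α = 0.261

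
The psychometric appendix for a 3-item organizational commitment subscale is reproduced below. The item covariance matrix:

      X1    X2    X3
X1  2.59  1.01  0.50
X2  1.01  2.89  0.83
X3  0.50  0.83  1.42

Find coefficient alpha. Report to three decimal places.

coefficient alpha = 0.606

sum of item variances = 2.59 + 2.89 + 1.42 = 6.90
Sum of the distinct covariances = 2.34
σ²_T = 6.90 + 2 × 2.34 = 11.58
α = (k/(k−1))·(1 − sum of item variances/σ²_T) = (3/2)·(1 − 6.90/11.58) = 0.606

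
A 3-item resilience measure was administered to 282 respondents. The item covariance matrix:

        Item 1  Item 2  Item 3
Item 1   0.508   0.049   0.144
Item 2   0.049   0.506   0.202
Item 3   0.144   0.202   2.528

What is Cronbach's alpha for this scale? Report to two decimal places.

Σσᵢ² = 0.508 + 0.506 + 2.528 = 3.542
Sum of the distinct covariances = 0.395
σ²_T = 3.542 + 2 × 0.395 = 4.332
α = (k/(k−1))·(1 − Σσᵢ²/σ²_T) = (3/2)·(1 − 3.542/4.332) = 0.27

Cronbach's alpha = 0.27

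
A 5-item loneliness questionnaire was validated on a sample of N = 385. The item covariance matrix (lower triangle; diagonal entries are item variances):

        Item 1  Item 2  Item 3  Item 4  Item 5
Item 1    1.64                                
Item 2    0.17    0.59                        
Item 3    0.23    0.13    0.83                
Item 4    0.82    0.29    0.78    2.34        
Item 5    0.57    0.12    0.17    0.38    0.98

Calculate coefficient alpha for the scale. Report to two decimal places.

coefficient alpha = 0.67

Σσ²ᵢ = 1.64 + 0.59 + 0.83 + 2.34 + 0.98 = 6.38
Sum of off-diagonal covariances = 3.66
total variance = 6.38 + 2 × 3.66 = 13.70
α = (k/(k−1))·(1 − Σσ²ᵢ/total variance) = (5/4)·(1 − 6.38/13.70) = 0.67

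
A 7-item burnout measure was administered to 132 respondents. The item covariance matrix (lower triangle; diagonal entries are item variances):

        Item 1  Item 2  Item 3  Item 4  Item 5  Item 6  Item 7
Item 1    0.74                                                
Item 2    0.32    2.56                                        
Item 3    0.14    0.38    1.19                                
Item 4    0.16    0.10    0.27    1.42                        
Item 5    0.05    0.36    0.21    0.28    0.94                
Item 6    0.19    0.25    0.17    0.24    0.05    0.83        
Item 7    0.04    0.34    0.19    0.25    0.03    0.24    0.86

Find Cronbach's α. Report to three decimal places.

Σσᵢ² = 0.74 + 2.56 + 1.19 + 1.42 + 0.94 + 0.83 + 0.86 = 8.54
Σ_{i<j} σ_ij = 4.26
total variance = 8.54 + 2 × 4.26 = 17.06
α = (k/(k−1))·(1 − Σσᵢ²/total variance) = (7/6)·(1 − 8.54/17.06) = 0.583

Cronbach's α = 0.583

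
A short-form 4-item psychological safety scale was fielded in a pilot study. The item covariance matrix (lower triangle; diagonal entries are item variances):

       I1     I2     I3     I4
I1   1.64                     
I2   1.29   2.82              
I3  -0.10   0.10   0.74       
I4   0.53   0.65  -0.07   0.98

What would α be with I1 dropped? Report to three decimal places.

α = 0.346

Remaining items: I2, I3, I4 (k = 3).
ΣVar(i) = 2.82 + 0.74 + 0.98 = 4.54
σ²_T = 4.54 + 2 × 0.68 = 5.90
α (item deleted) = (3/2)·(1 − 4.54/5.90) = 0.346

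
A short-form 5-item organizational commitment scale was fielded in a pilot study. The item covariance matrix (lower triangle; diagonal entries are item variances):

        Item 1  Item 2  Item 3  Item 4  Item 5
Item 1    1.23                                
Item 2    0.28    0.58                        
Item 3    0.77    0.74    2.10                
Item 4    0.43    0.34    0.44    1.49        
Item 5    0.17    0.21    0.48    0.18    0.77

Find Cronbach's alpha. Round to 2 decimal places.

Cronbach's alpha = 0.71

ΣVar(i) = 1.23 + 0.58 + 2.10 + 1.49 + 0.77 = 6.17
Σ_{i<j} σ_ij = 4.04
σ²_T = 6.17 + 2 × 4.04 = 14.25
α = (k/(k−1))·(1 − ΣVar(i)/σ²_T) = (5/4)·(1 − 6.17/14.25) = 0.71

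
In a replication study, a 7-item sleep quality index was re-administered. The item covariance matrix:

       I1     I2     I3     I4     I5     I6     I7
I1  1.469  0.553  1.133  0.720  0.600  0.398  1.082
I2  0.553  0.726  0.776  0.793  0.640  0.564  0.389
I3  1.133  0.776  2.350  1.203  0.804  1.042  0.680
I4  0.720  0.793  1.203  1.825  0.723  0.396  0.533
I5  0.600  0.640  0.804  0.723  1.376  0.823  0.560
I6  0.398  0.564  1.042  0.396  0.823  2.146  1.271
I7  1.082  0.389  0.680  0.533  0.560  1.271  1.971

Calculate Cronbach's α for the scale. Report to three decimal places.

Cronbach's α = 0.847

sum of item variances = 1.469 + 0.726 + 2.350 + 1.825 + 1.376 + 2.146 + 1.971 = 11.863
Σ_{i<j} σ_ij = 15.683
σ²_total = 11.863 + 2 × 15.683 = 43.229
α = (k/(k−1))·(1 − sum of item variances/σ²_total) = (7/6)·(1 − 11.863/43.229) = 0.847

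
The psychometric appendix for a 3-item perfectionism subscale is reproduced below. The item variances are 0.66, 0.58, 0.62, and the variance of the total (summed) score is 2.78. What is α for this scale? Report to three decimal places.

α = 0.496

Σσᵢ² = 0.66 + 0.58 + 0.62 = 1.86
α = (k/(k−1))·(1 − Σσᵢ²/σ²_T) = (3/2)·(1 − 1.86/2.78) = 0.496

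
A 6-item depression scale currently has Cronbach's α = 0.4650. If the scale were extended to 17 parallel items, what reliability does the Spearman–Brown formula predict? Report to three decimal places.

predicted reliability = 0.711

Length factor m = 17/6 = 2.8333
α' = m·α / (1 + (m−1)·α)
   = 17/6 × 0.4650 / (1 + (17/6 − 1) × 0.4650)
   = 1.3175 / 1.8525 = 0.711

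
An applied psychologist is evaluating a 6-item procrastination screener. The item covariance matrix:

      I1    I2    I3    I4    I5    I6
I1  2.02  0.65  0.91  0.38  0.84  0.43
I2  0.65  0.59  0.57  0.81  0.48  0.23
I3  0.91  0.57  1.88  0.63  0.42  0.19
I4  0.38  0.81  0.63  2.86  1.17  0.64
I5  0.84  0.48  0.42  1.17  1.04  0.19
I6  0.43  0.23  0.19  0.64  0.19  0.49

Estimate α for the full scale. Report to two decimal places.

sum of item variances = 2.02 + 0.59 + 1.88 + 2.86 + 1.04 + 0.49 = 8.88
Σ_{i<j} σ_ij = 8.54
Var(T) = 8.88 + 2 × 8.54 = 25.96
α = (k/(k−1))·(1 − sum of item variances/Var(T)) = (6/5)·(1 − 8.88/25.96) = 0.79

α = 0.79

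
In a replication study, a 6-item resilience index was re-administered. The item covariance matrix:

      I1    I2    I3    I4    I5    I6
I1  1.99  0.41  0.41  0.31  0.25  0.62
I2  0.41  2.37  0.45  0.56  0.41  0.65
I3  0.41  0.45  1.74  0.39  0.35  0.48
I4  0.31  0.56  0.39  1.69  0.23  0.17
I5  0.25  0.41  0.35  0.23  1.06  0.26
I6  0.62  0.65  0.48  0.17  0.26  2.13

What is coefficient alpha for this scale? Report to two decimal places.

Σσ²ᵢ = 1.99 + 2.37 + 1.74 + 1.69 + 1.06 + 2.13 = 10.98
Sum of off-diagonal covariances = 5.95
σ²_T = 10.98 + 2 × 5.95 = 22.88
α = (k/(k−1))·(1 − Σσ²ᵢ/σ²_T) = (6/5)·(1 − 10.98/22.88) = 0.62

coefficient alpha = 0.62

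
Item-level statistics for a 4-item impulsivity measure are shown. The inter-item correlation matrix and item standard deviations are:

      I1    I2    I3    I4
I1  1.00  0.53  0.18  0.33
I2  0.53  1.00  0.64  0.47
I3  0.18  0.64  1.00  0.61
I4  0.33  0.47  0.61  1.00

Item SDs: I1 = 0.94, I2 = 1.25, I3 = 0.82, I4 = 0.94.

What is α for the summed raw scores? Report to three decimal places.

Σσ²ᵢ = 0.94² + 1.25² + 0.82² + 0.94² = 4.0021
Covariances σ_ij = r_ij · s_i · s_j:
  σ(I1,I2) = 0.53 × 0.94 × 1.25 = 0.6227
  σ(I1,I3) = 0.18 × 0.94 × 0.82 = 0.1387
  σ(I1,I4) = 0.33 × 0.94 × 0.94 = 0.2916
  σ(I2,I3) = 0.64 × 1.25 × 0.82 = 0.6560
  σ(I2,I4) = 0.47 × 1.25 × 0.94 = 0.5522
  σ(I3,I4) = 0.61 × 0.82 × 0.94 = 0.4702
σ²_T = Σσ²ᵢ + 2·Σσ_ij = 4.0021 + 2 × 2.7314 = 9.4649
α = (4/3)·(1 − 4.0021/9.4649) = 0.770

α = 0.770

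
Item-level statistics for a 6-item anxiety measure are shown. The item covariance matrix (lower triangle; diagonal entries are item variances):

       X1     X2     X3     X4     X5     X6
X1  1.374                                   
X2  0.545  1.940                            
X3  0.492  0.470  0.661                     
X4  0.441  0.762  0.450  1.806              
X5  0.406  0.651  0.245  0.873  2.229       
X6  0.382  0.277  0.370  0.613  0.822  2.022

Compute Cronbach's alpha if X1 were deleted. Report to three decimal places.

α = 0.701

Remaining items: X2, X3, X4, X5, X6 (k = 5).
sum of item variances = 1.940 + 0.661 + 1.806 + 2.229 + 2.022 = 8.658
σ²_total = 8.658 + 2 × 5.533 = 19.724
α (item deleted) = (5/4)·(1 − 8.658/19.724) = 0.701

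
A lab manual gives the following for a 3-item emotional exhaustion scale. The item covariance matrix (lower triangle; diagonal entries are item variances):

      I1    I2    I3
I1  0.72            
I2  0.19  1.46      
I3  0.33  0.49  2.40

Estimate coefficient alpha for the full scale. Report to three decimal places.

coefficient alpha = 0.459

sum of item variances = 0.72 + 1.46 + 2.40 = 4.58
Sum of off-diagonal covariances = 1.01
σ²_T = 4.58 + 2 × 1.01 = 6.60
α = (k/(k−1))·(1 − sum of item variances/σ²_T) = (3/2)·(1 − 4.58/6.60) = 0.459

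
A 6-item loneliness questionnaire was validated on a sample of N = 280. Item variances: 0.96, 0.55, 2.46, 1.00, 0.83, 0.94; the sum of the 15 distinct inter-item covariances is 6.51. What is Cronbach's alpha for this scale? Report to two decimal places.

ΣVar(i) = 0.96 + 0.55 + 2.46 + 1.00 + 0.83 + 0.94 = 6.74
Sum of distinct covariances = 6.51
σ²_T = ΣVar(i) + 2·Σcov = 6.74 + 2 × 6.51 = 19.76
α = (6/5)·(1 − 6.74/19.76) = 0.79

Cronbach's alpha = 0.79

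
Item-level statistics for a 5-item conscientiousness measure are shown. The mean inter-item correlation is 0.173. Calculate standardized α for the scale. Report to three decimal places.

standardized α = 0.511

Standardized α = k·r̄ / (1 + (k−1)·r̄) = 5 × 0.173 / (1 + 4 × 0.173)
  = 0.8650 / 1.6920 = 0.511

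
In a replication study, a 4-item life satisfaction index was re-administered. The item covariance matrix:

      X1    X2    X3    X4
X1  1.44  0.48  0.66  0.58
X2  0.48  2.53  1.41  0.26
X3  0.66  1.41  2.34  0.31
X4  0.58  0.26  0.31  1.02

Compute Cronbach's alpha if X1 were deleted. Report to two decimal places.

Remaining items: X2, X3, X4 (k = 3).
Σσ²ᵢ = 2.53 + 2.34 + 1.02 = 5.89
Var(T) = 5.89 + 2 × 1.98 = 9.85
α (item deleted) = (3/2)·(1 − 5.89/9.85) = 0.60

α = 0.60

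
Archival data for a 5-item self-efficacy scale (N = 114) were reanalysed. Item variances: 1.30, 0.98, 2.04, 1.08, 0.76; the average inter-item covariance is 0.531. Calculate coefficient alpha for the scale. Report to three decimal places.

α = 0.791

ΣVar(i) = 1.30 + 0.98 + 2.04 + 1.08 + 0.76 = 6.16
Sum of the 10 distinct covariances = 10 × 0.531 = 5.310
σ²_T = ΣVar(i) + 2·Σcov = 6.16 + 2 × 5.310 = 16.780
α = (5/4)·(1 − 6.16/16.780) = 0.791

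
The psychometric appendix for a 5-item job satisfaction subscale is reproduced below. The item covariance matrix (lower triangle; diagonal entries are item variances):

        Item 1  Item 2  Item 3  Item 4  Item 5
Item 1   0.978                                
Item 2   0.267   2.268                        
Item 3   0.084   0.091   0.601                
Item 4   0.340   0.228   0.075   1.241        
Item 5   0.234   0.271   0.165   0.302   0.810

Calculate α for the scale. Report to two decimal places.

sum of item variances = 0.978 + 2.268 + 0.601 + 1.241 + 0.810 = 5.898
Sum of off-diagonal covariances = 2.057
σ²_T = 5.898 + 2 × 2.057 = 10.012
α = (k/(k−1))·(1 − sum of item variances/σ²_T) = (5/4)·(1 − 5.898/10.012) = 0.51

α = 0.51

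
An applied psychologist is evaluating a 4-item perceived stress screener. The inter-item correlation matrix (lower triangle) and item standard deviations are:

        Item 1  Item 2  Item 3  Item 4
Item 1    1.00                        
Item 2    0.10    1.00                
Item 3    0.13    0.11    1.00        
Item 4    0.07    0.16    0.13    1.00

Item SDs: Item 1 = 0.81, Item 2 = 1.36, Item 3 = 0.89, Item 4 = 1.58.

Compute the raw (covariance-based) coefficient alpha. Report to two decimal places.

α = 0.33

Σσ²ᵢ = 0.81² + 1.36² + 0.89² + 1.58² = 5.7942
Covariances σ_ij = r_ij · s_i · s_j:
  σ(Item 1,Item 2) = 0.10 × 0.81 × 1.36 = 0.1102
  σ(Item 1,Item 3) = 0.13 × 0.81 × 0.89 = 0.0937
  σ(Item 1,Item 4) = 0.07 × 0.81 × 1.58 = 0.0896
  σ(Item 2,Item 3) = 0.11 × 1.36 × 0.89 = 0.1331
  σ(Item 2,Item 4) = 0.16 × 1.36 × 1.58 = 0.3438
  σ(Item 3,Item 4) = 0.13 × 0.89 × 1.58 = 0.1828
σ²_T = Σσ²ᵢ + 2·Σσ_ij = 5.7942 + 2 × 0.9532 = 7.7006
α = (4/3)·(1 − 5.7942/7.7006) = 0.33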